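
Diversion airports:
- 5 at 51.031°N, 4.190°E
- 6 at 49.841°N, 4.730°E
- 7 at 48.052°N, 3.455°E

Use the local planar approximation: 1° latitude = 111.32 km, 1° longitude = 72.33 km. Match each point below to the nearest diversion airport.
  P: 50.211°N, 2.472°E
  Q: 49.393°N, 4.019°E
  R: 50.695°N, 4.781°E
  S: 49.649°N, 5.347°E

P at 50.211°N, 2.472°E:
  5: 154.187 km
  6: 168.435 km
  7: 250.636 km
  → nearest: 5 (154.187 km)
Q at 49.393°N, 4.019°E:
  5: 182.761 km
  6: 71.637 km
  7: 154.754 km
  → nearest: 6 (71.637 km)
R at 50.695°N, 4.781°E:
  5: 56.801 km
  6: 95.139 km
  7: 309.457 km
  → nearest: 5 (56.801 km)
S at 49.649°N, 5.347°E:
  5: 175.132 km
  6: 49.482 km
  7: 224.349 km
  → nearest: 6 (49.482 km)

P→5; Q→6; R→5; S→6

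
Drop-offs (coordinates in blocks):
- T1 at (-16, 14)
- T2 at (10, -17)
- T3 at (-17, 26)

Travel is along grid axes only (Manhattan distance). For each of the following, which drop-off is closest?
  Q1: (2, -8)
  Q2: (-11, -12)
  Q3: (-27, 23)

Q1 at (2, -8):
  T1: 40 blocks
  T2: 17 blocks
  T3: 53 blocks
  → nearest: T2 (17 blocks)
Q2 at (-11, -12):
  T1: 31 blocks
  T2: 26 blocks
  T3: 44 blocks
  → nearest: T2 (26 blocks)
Q3 at (-27, 23):
  T1: 20 blocks
  T2: 77 blocks
  T3: 13 blocks
  → nearest: T3 (13 blocks)

Q1→T2; Q2→T2; Q3→T3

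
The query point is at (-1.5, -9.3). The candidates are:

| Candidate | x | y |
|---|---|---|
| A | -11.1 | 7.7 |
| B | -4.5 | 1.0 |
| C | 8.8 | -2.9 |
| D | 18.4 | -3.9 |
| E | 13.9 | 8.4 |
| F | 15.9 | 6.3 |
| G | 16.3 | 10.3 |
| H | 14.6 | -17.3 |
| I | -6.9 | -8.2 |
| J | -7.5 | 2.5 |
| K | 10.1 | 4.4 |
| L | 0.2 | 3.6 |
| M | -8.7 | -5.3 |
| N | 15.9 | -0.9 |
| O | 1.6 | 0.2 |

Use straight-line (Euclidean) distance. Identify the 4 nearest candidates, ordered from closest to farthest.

Distances from (-1.5, -9.3):
A: √((-9.6)² + (17.0)²) = √(92.1600 + 289.0000) = 19.52
B: √((-3.0)² + (10.3)²) = √(9.0000 + 106.0900) = 10.73
C: √((10.3)² + (6.4)²) = √(106.0900 + 40.9600) = 12.13
D: √((19.9)² + (5.4)²) = √(396.0100 + 29.1600) = 20.62
E: √((15.4)² + (17.7)²) = √(237.1600 + 313.2900) = 23.46
F: √((17.4)² + (15.6)²) = √(302.7600 + 243.3600) = 23.37
G: √((17.8)² + (19.6)²) = √(316.8400 + 384.1600) = 26.48
H: √((16.1)² + (-8.0)²) = √(259.2100 + 64.0000) = 17.98
I: √((-5.4)² + (1.1)²) = √(29.1600 + 1.2100) = 5.51
J: √((-6.0)² + (11.8)²) = √(36.0000 + 139.2400) = 13.24
K: √((11.6)² + (13.7)²) = √(134.5600 + 187.6900) = 17.95
L: √((1.7)² + (12.9)²) = √(2.8900 + 166.4100) = 13.01
M: √((-7.2)² + (4.0)²) = √(51.8400 + 16.0000) = 8.24
N: √((17.4)² + (8.4)²) = √(302.7600 + 70.5600) = 19.32
O: √((3.1)² + (9.5)²) = √(9.6100 + 90.2500) = 9.99
Sorted: I (5.51) < M (8.24) < O (9.99) < B (10.73) < C (12.13) < L (13.01) < …

I, M, O, B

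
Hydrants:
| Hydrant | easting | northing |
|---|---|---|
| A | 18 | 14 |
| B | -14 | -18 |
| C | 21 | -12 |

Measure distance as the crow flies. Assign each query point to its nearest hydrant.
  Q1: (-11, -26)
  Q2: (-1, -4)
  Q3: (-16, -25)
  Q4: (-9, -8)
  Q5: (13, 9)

Q1 at (-11, -26):
  A: √((29)² + (40)²) = √(841.000 + 1600.000) = 49.4
  B: √((-3)² + (8)²) = √(9.000 + 64.000) = 8.5
  C: √((32)² + (14)²) = √(1024.000 + 196.000) = 34.9
  → nearest: B (8.5)
Q2 at (-1, -4):
  A: √((19)² + (18)²) = √(361.000 + 324.000) = 26.2
  B: √((-13)² + (-14)²) = √(169.000 + 196.000) = 19.1
  C: √((22)² + (-8)²) = √(484.000 + 64.000) = 23.4
  → nearest: B (19.1)
Q3 at (-16, -25):
  A: √((34)² + (39)²) = √(1156.000 + 1521.000) = 51.7
  B: √((2)² + (7)²) = √(4.000 + 49.000) = 7.3
  C: √((37)² + (13)²) = √(1369.000 + 169.000) = 39.2
  → nearest: B (7.3)
Q4 at (-9, -8):
  A: √((27)² + (22)²) = √(729.000 + 484.000) = 34.8
  B: √((-5)² + (-10)²) = √(25.000 + 100.000) = 11.2
  C: √((30)² + (-4)²) = √(900.000 + 16.000) = 30.3
  → nearest: B (11.2)
Q5 at (13, 9):
  A: √((5)² + (5)²) = √(25.000 + 25.000) = 7.1
  B: √((-27)² + (-27)²) = √(729.000 + 729.000) = 38.2
  C: √((8)² + (-21)²) = √(64.000 + 441.000) = 22.5
  → nearest: A (7.1)

Q1→B; Q2→B; Q3→B; Q4→B; Q5→A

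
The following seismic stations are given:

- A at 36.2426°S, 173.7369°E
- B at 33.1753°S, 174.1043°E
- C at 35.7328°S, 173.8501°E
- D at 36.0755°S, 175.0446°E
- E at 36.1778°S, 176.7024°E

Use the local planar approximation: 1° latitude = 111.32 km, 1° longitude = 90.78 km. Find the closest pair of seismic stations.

Pairwise distances:
A–B: 343.0769 km
A–C: 57.6738 km
A–D: 120.1615 km
A–E: 269.3047 km
B–C: 285.6346 km
B–D: 333.9442 km
B–E: 409.0759 km
C–D: 114.9517 km
C–E: 263.6278 km
D–E: 150.9253 km
Closest pair: A–C at 57.6738 km.

A and C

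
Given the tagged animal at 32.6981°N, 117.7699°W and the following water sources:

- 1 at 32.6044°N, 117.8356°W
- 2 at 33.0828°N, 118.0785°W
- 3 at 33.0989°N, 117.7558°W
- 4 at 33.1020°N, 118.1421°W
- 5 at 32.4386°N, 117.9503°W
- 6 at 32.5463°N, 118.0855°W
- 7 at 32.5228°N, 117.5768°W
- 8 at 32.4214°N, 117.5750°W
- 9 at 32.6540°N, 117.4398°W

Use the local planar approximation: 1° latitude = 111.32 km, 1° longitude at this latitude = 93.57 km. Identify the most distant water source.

4

Distances from 32.6981°N, 117.7699°W:
1: 12.1075 km
2: 51.6505 km
3: 44.6366 km
4: 56.8726 km
5: 33.4578 km
6: 34.0238 km
7: 26.5947 km
8: 35.7961 km
9: 31.2752 km
Maximum: 4 at 56.8726 km.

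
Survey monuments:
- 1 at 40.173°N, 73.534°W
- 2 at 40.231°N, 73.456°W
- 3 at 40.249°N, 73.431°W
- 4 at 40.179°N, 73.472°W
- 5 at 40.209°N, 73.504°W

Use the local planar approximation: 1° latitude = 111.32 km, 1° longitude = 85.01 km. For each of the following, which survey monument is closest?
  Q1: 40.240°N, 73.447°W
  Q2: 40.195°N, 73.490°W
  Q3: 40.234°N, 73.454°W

Q1 at 40.240°N, 73.447°W:
  1: √((-0.067·111.32)² + (-0.087·85.01)²) = √(55.62833 + 54.69889) = 10.504 km
  2: √((-0.009·111.32)² + (-0.009·85.01)²) = √(1.00376 + 0.58536) = 1.261 km
  3: √((0.009·111.32)² + (0.016·85.01)²) = √(1.00376 + 1.85004) = 1.689 km
  4: √((-0.061·111.32)² + (-0.025·85.01)²) = √(46.11116 + 4.51669) = 7.115 km
  5: √((-0.031·111.32)² + (-0.057·85.01)²) = √(11.90885 + 23.47955) = 5.949 km
  → nearest: 2 (1.261 km)
Q2 at 40.195°N, 73.490°W:
  1: √((-0.022·111.32)² + (-0.044·85.01)²) = √(5.99780 + 13.99089) = 4.471 km
  2: √((0.036·111.32)² + (0.034·85.01)²) = √(16.06022 + 8.35407) = 4.941 km
  3: √((0.054·111.32)² + (0.059·85.01)²) = √(36.13549 + 25.15614) = 7.829 km
  4: √((-0.016·111.32)² + (0.018·85.01)²) = √(3.17239 + 2.34145) = 2.348 km
  5: √((0.014·111.32)² + (-0.014·85.01)²) = √(2.42886 + 1.41643) = 1.961 km
  → nearest: 5 (1.961 km)
Q3 at 40.234°N, 73.454°W:
  1: √((-0.061·111.32)² + (-0.080·85.01)²) = √(46.11116 + 46.25088) = 9.611 km
  2: √((-0.003·111.32)² + (-0.002·85.01)²) = √(0.11153 + 0.02891) = 0.375 km
  3: √((0.015·111.32)² + (0.023·85.01)²) = √(2.78823 + 3.82292) = 2.571 km
  4: √((-0.055·111.32)² + (-0.018·85.01)²) = √(37.48623 + 2.34145) = 6.311 km
  5: √((-0.025·111.32)² + (-0.050·85.01)²) = √(7.74509 + 18.06675) = 5.081 km
  → nearest: 2 (0.375 km)

Q1→2; Q2→5; Q3→2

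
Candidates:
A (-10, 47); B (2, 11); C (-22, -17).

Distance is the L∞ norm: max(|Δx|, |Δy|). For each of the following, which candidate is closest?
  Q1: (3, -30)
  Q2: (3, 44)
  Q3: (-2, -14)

Q1→C; Q2→A; Q3→C

Q1 at (3, -30):
  A: 77
  B: 41
  C: 25
  → nearest: C (25)
Q2 at (3, 44):
  A: 13
  B: 33
  C: 61
  → nearest: A (13)
Q3 at (-2, -14):
  A: 61
  B: 25
  C: 20
  → nearest: C (20)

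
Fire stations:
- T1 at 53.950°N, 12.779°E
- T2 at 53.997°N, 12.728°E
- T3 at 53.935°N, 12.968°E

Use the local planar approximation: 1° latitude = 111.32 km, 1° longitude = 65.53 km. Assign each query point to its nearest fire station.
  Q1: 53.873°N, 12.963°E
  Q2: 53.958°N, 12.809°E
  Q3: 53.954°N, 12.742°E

Q1→T3; Q2→T1; Q3→T1

Q1 at 53.873°N, 12.963°E:
  T1: √((0.077·111.32)² + (-0.184·65.53)²) = √(73.47301 + 145.38379) = 14.794 km
  T2: √((0.124·111.32)² + (-0.235·65.53)²) = √(190.54158 + 237.14614) = 20.681 km
  T3: √((0.062·111.32)² + (0.005·65.53)²) = √(47.63540 + 0.10735) = 6.910 km
  → nearest: T3 (6.910 km)
Q2 at 53.958°N, 12.809°E:
  T1: √((-0.008·111.32)² + (-0.030·65.53)²) = √(0.79310 + 3.86476) = 2.158 km
  T2: √((0.039·111.32)² + (-0.081·65.53)²) = √(18.84845 + 28.17412) = 6.857 km
  T3: √((-0.023·111.32)² + (0.159·65.53)²) = √(6.55544 + 108.56119) = 10.729 km
  → nearest: T1 (2.158 km)
Q3 at 53.954°N, 12.742°E:
  T1: √((-0.004·111.32)² + (0.037·65.53)²) = √(0.19827 + 5.87873) = 2.465 km
  T2: √((0.043·111.32)² + (-0.014·65.53)²) = √(22.91307 + 0.84166) = 4.874 km
  T3: √((-0.019·111.32)² + (0.226·65.53)²) = √(4.47356 + 219.32958) = 14.960 km
  → nearest: T1 (2.465 km)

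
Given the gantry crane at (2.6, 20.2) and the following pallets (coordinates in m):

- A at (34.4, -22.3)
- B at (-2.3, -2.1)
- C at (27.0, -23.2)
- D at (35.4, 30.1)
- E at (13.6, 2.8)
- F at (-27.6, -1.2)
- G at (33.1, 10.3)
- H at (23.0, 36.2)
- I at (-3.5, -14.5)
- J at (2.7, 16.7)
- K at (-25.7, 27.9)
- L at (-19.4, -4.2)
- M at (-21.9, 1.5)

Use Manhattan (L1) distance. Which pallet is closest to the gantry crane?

J

Distances from (2.6, 20.2):
A: 74.3 m
B: 27.2 m
C: 67.8 m
D: 42.7 m
E: 28.4 m
F: 51.6 m
G: 40.4 m
H: 36.4 m
I: 40.8 m
J: 3.6 m
K: 36.0 m
L: 46.4 m
M: 43.2 m
Minimum: J at 3.6 m.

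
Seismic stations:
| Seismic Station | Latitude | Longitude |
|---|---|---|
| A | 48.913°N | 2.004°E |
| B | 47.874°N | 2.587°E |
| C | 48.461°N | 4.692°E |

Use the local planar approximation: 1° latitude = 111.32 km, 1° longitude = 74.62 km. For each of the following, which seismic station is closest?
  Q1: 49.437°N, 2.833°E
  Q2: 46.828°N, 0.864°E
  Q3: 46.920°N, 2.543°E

Q1 at 49.437°N, 2.833°E:
  A: √((-0.524·111.32)² + (-0.829·74.62)²) = √(3402.58489 + 3826.65713) = 85.025 km
  B: √((-1.563·111.32)² + (-0.246·74.62)²) = √(30273.61973 + 336.96183) = 174.959 km
  C: √((-0.976·111.32)² + (1.859·74.62)²) = √(11804.45744 + 19242.84444) = 176.202 km
  → nearest: A (85.025 km)
Q2 at 46.828°N, 0.864°E:
  A: √((2.085·111.32)² + (1.140·74.62)²) = √(53871.43124 + 7236.36046) = 247.200 km
  B: √((1.046·111.32)² + (1.723·74.62)²) = √(13558.44127 + 16530.31176) = 173.461 km
  C: √((1.633·111.32)² + (3.828·74.62)²) = √(33045.98982 + 81593.27169) = 338.584 km
  → nearest: B (173.461 km)
Q3 at 46.920°N, 2.543°E:
  A: √((1.993·111.32)² + (-0.539·74.62)²) = √(49222.19683 + 1617.66288) = 225.477 km
  B: √((0.954·111.32)² + (0.044·74.62)²) = √(11278.28707 + 10.77993) = 106.250 km
  C: √((1.541·111.32)² + (2.149·74.62)²) = √(29427.38511 + 25714.81004) = 234.824 km
  → nearest: B (106.250 km)

Q1→A; Q2→B; Q3→B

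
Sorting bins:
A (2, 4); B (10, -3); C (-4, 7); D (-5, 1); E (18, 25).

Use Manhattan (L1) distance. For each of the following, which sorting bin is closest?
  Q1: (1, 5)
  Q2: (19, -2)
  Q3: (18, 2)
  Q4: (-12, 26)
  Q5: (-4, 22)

Q1 at (1, 5):
  A: 2
  B: 17
  C: 7
  D: 10
  E: 37
  → nearest: A (2)
Q2 at (19, -2):
  A: 23
  B: 10
  C: 32
  D: 27
  E: 28
  → nearest: B (10)
Q3 at (18, 2):
  A: 18
  B: 13
  C: 27
  D: 24
  E: 23
  → nearest: B (13)
Q4 at (-12, 26):
  A: 36
  B: 51
  C: 27
  D: 32
  E: 31
  → nearest: C (27)
Q5 at (-4, 22):
  A: 24
  B: 39
  C: 15
  D: 22
  E: 25
  → nearest: C (15)

Q1→A; Q2→B; Q3→B; Q4→C; Q5→C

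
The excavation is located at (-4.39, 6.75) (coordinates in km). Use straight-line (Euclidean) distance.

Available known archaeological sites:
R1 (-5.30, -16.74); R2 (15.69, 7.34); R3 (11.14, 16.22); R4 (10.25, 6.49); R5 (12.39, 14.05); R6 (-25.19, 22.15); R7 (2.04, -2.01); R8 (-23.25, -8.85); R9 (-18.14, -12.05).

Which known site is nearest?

Distances from (-4.39, 6.75):
R1: 23.51 km
R2: 20.09 km
R3: 18.19 km
R4: 14.64 km
R5: 18.30 km
R6: 25.88 km
R7: 10.87 km
R8: 24.48 km
R9: 23.29 km
Minimum: R7 at 10.87 km.

R7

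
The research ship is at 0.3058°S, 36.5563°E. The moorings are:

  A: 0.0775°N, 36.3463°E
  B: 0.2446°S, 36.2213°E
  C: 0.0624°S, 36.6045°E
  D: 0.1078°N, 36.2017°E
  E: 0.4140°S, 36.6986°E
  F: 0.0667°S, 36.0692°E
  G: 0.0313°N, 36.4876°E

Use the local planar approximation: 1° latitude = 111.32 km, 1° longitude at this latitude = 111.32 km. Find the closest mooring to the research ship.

E

Distances from 0.3058°S, 36.5563°E:
A: √((0.3833·111.32)² + (-0.2100·111.32)²) = √(1820.639806 + 546.493480) = 48.6532 km
B: √((0.0612·111.32)² + (-0.3350·111.32)²) = √(46.414026 + 1390.708181) = 37.9094 km
C: √((0.2434·111.32)² + (0.0482·111.32)²) = √(734.154632 + 28.789921) = 27.6215 km
D: √((0.4136·111.32)² + (-0.3546·111.32)²) = √(2119.861344 + 1558.202360) = 60.6470 km
E: √((-0.1082·111.32)² + (0.1423·111.32)²) = √(145.077785 + 250.932085) = 19.9000 km
F: √((0.2391·111.32)² + (-0.4871·111.32)²) = √(708.444034 + 2940.239139) = 60.4043 km
G: √((0.3371·111.32)² + (-0.0687·111.32)²) = √(1408.198575 + 58.487071) = 38.2973 km
Minimum: E at 19.9000 km.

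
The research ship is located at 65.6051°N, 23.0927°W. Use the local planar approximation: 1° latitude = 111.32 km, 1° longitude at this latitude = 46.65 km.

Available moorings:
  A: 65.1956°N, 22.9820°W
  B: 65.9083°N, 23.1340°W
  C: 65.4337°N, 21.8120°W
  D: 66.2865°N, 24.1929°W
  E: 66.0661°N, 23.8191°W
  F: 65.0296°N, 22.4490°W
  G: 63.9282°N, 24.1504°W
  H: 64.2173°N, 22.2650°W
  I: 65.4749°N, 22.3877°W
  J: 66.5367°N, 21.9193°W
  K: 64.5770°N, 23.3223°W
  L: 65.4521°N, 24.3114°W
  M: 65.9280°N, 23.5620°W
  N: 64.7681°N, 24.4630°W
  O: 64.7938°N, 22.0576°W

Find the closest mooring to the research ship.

B

Distances from 65.6051°N, 23.0927°W:
A: 45.8771 km
B: 33.8072 km
C: 62.7175 km
D: 91.5857 km
E: 61.4971 km
F: 70.7531 km
G: 193.0835 km
H: 159.2420 km
I: 35.9404 km
J: 117.2657 km
K: 114.9482 km
L: 59.3488 km
M: 42.0875 km
N: 112.9951 km
O: 102.4123 km
Minimum: B at 33.8072 km.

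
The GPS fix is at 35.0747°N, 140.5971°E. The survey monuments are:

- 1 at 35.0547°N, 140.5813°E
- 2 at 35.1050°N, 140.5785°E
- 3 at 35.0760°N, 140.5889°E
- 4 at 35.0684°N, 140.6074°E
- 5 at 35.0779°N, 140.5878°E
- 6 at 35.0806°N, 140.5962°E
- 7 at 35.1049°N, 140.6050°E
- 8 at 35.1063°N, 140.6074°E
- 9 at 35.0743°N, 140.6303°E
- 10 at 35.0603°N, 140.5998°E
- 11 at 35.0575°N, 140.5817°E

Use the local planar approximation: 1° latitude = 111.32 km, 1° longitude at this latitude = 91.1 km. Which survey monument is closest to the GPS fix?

6

Distances from 35.0747°N, 140.5971°E:
1: √((-0.0200·111.32)² + (-0.0158·91.1)²) = √(4.956857 + 2.071815) = 2.6512 km
2: √((0.0303·111.32)² + (-0.0186·91.1)²) = √(11.377102 + 2.871195) = 3.7747 km
3: √((0.0013·111.32)² + (-0.0082·91.1)²) = √(0.020943 + 0.558039) = 0.7609 km
4: √((-0.0063·111.32)² + (0.0103·91.1)²) = √(0.491844 + 0.880463) = 1.1715 km
5: √((0.0032·111.32)² + (-0.0093·91.1)²) = √(0.126896 + 0.717799) = 0.9191 km
6: √((0.0059·111.32)² + (-0.0009·91.1)²) = √(0.431370 + 0.006722) = 0.6619 km
7: √((0.0302·111.32)² + (0.0079·91.1)²) = √(11.302130 + 0.517954) = 3.4380 km
8: √((0.0316·111.32)² + (0.0103·91.1)²) = √(12.374298 + 0.880463) = 3.6407 km
9: √((-0.0004·111.32)² + (0.0332·91.1)²) = √(0.001983 + 9.147721) = 3.0248 km
10: √((-0.0144·111.32)² + (0.0027·91.1)²) = √(2.569635 + 0.060501) = 1.6218 km
11: √((-0.0172·111.32)² + (-0.0154·91.1)²) = √(3.666091 + 1.968241) = 2.3737 km
Minimum: 6 at 0.6619 km.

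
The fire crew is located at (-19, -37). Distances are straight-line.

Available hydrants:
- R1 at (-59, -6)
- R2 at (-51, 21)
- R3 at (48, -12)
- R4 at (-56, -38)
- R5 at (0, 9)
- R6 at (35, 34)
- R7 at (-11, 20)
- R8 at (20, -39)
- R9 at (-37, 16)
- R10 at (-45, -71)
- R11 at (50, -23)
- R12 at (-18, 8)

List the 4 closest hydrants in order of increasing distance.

Distances from (-19, -37):
R1: √((-40)² + (31)²) = √(1600.000 + 961.000) = 50.6
R2: √((-32)² + (58)²) = √(1024.000 + 3364.000) = 66.2
R3: √((67)² + (25)²) = √(4489.000 + 625.000) = 71.5
R4: √((-37)² + (-1)²) = √(1369.000 + 1.000) = 37.0
R5: √((19)² + (46)²) = √(361.000 + 2116.000) = 49.8
R6: √((54)² + (71)²) = √(2916.000 + 5041.000) = 89.2
R7: √((8)² + (57)²) = √(64.000 + 3249.000) = 57.6
R8: √((39)² + (-2)²) = √(1521.000 + 4.000) = 39.1
R9: √((-18)² + (53)²) = √(324.000 + 2809.000) = 56.0
R10: √((-26)² + (-34)²) = √(676.000 + 1156.000) = 42.8
R11: √((69)² + (14)²) = √(4761.000 + 196.000) = 70.4
R12: √((1)² + (45)²) = √(1.000 + 2025.000) = 45.0
Sorted: R4 (37.0) < R8 (39.1) < R10 (42.8) < R12 (45.0) < R5 (49.8) < R1 (50.6) < …

R4, R8, R10, R12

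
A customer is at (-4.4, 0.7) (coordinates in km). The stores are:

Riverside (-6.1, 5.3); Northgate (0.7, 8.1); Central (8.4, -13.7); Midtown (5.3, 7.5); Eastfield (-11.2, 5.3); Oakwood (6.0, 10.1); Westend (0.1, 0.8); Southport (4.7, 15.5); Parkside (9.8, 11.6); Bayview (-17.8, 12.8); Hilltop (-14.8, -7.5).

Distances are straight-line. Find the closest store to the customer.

Distances from (-4.4, 0.7):
Riverside: 4.9 km
Northgate: 9.0 km
Central: 19.3 km
Midtown: 11.8 km
Eastfield: 8.2 km
Oakwood: 14.0 km
Westend: 4.5 km
Southport: 17.4 km
Parkside: 17.9 km
Bayview: 18.1 km
Hilltop: 13.2 km
Minimum: Westend at 4.5 km.

Westend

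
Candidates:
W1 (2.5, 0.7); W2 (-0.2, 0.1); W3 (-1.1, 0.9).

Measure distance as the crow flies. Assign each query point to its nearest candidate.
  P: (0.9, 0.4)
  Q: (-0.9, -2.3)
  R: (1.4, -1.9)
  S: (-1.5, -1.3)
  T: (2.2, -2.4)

P at (0.9, 0.4):
  W1: √((1.6)² + (0.3)²) = √(2.5600 + 0.0900) = 1.63
  W2: √((-1.1)² + (-0.3)²) = √(1.2100 + 0.0900) = 1.14
  W3: √((-2.0)² + (0.5)²) = √(4.0000 + 0.2500) = 2.06
  → nearest: W2 (1.14)
Q at (-0.9, -2.3):
  W1: √((3.4)² + (3.0)²) = √(11.5600 + 9.0000) = 4.53
  W2: √((0.7)² + (2.4)²) = √(0.4900 + 5.7600) = 2.50
  W3: √((-0.2)² + (3.2)²) = √(0.0400 + 10.2400) = 3.21
  → nearest: W2 (2.50)
R at (1.4, -1.9):
  W1: √((1.1)² + (2.6)²) = √(1.2100 + 6.7600) = 2.82
  W2: √((-1.6)² + (2.0)²) = √(2.5600 + 4.0000) = 2.56
  W3: √((-2.5)² + (2.8)²) = √(6.2500 + 7.8400) = 3.75
  → nearest: W2 (2.56)
S at (-1.5, -1.3):
  W1: √((4.0)² + (2.0)²) = √(16.0000 + 4.0000) = 4.47
  W2: √((1.3)² + (1.4)²) = √(1.6900 + 1.9600) = 1.91
  W3: √((0.4)² + (2.2)²) = √(0.1600 + 4.8400) = 2.24
  → nearest: W2 (1.91)
T at (2.2, -2.4):
  W1: √((0.3)² + (3.1)²) = √(0.0900 + 9.6100) = 3.11
  W2: √((-2.4)² + (2.5)²) = √(5.7600 + 6.2500) = 3.47
  W3: √((-3.3)² + (3.3)²) = √(10.8900 + 10.8900) = 4.67
  → nearest: W1 (3.11)

P→W2; Q→W2; R→W2; S→W2; T→W1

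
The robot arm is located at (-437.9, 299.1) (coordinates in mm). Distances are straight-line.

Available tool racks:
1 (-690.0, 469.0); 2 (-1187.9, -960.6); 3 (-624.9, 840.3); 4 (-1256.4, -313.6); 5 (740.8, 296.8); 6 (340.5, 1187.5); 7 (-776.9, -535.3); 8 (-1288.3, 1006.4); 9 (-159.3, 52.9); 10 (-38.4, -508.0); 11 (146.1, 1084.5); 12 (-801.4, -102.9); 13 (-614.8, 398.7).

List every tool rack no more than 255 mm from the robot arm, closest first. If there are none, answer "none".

13

Distances from (-437.9, 299.1):
1: 304.01 mm
2: 1466.06 mm
3: 572.60 mm
4: 1022.42 mm
5: 1178.70 mm
6: 1181.17 mm
7: 900.64 mm
8: 1106.10 mm
9: 371.80 mm
10: 900.56 mm
11: 978.73 mm
12: 541.97 mm
13: 203.01 mm
Threshold 255 mm: 13 (203.01 mm) is within range.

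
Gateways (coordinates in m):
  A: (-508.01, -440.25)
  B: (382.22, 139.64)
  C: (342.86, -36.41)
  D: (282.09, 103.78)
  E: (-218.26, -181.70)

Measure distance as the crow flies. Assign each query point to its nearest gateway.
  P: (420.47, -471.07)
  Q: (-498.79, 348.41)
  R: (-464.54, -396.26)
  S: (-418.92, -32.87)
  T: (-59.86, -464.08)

P at (420.47, -471.07):
  A: 928.99 m
  B: 611.91 m
  C: 441.53 m
  D: 591.27 m
  E: 701.22 m
  → nearest: C (441.53 m)
Q at (-498.79, 348.41):
  A: 788.71 m
  B: 905.41 m
  C: 925.45 m
  D: 818.30 m
  E: 599.76 m
  → nearest: E (599.76 m)
R at (-464.54, -396.26):
  A: 61.84 m
  B: 1002.09 m
  C: 883.96 m
  D: 898.61 m
  E: 326.63 m
  → nearest: A (61.84 m)
S at (-418.92, -32.87):
  A: 417.01 m
  B: 819.50 m
  C: 761.79 m
  D: 714.20 m
  E: 249.83 m
  → nearest: E (249.83 m)
T at (-59.86, -464.08):
  A: 448.78 m
  B: 748.27 m
  C: 587.44 m
  D: 662.87 m
  E: 323.77 m
  → nearest: E (323.77 m)

P→C; Q→E; R→A; S→E; T→E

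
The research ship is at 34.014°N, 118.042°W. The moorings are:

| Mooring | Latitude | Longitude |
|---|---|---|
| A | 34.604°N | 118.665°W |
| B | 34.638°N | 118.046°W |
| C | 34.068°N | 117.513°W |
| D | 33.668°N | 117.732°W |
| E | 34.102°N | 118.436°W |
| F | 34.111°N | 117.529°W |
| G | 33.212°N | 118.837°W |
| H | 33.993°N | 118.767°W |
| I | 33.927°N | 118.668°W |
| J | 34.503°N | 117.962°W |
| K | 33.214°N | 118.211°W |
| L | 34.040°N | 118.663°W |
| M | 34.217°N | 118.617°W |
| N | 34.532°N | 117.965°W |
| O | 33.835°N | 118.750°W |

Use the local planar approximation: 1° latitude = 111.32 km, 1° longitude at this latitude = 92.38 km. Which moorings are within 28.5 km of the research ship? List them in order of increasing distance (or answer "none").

Distances from 34.014°N, 118.042°W:
A: √((0.590·111.32)² + (-0.623·92.38)²) = √(4313.70477 + 3312.31788) = 87.327 km
B: √((0.624·111.32)² + (-0.004·92.38)²) = √(4825.20284 + 0.13655) = 69.465 km
C: √((0.054·111.32)² + (0.529·92.38)²) = √(36.13549 + 2388.18112) = 49.237 km
D: √((-0.346·111.32)² + (0.310·92.38)²) = √(1483.53772 + 820.12359) = 47.996 km
E: √((0.088·111.32)² + (-0.394·92.38)²) = √(95.96475 + 1324.79402) = 37.693 km
F: √((0.097·111.32)² + (0.513·92.38)²) = √(116.59767 + 2245.90119) = 48.606 km
G: √((-0.802·111.32)² + (-0.795·92.38)²) = √(7970.67556 + 5393.74205) = 115.605 km
H: √((-0.021·111.32)² + (-0.725·92.38)²) = √(5.46493 + 4485.71760) = 67.016 km
I: √((-0.087·111.32)² + (-0.626·92.38)²) = √(93.79613 + 3344.29502) = 58.635 km
J: √((0.489·111.32)² + (0.080·92.38)²) = √(2963.22148 + 54.61801) = 54.935 km
K: √((-0.800·111.32)² + (-0.169·92.38)²) = √(7930.97114 + 243.74141) = 90.414 km
L: √((0.026·111.32)² + (-0.621·92.38)²) = √(8.37709 + 3291.08513) = 57.441 km
M: √((0.203·111.32)² + (-0.575·92.38)²) = √(510.66780 + 2821.57504) = 57.726 km
N: √((0.518·111.32)² + (0.077·92.38)²) = √(3325.10922 + 50.59847) = 58.101 km
O: √((-0.179·111.32)² + (-0.708·92.38)²) = √(397.05663 + 4277.81926) = 68.373 km
Threshold 28.5 km: none within range.

none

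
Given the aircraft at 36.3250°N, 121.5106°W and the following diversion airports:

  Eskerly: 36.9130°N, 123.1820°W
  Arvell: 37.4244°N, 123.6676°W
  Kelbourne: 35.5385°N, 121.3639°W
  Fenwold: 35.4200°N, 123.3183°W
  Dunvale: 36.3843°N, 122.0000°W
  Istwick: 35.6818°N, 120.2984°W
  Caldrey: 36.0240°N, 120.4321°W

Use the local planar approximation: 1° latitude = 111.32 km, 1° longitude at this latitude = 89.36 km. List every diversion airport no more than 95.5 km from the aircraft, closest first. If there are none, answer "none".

Dunvale, Kelbourne

Distances from 36.3250°N, 121.5106°W:
Eskerly: √((0.5880·111.32)² + (-1.6714·89.36)²) = √(4284.508882 + 22307.305545) = 163.0700 km
Arvell: √((1.0994·111.32)² + (-2.1570·89.36)²) = √(14978.139137 + 37152.377460) = 228.3211 km
Kelbourne: √((-0.7865·111.32)² + (0.1467·89.36)²) = √(7665.559328 + 171.848817) = 88.5291 km
Fenwold: √((-0.9050·111.32)² + (-1.8077·89.36)²) = √(10149.474429 + 26093.902557) = 190.3769 km
Dunvale: √((0.0593·111.32)² + (-0.4894·89.36)²) = √(43.576845 + 1912.556396) = 44.2282 km
Istwick: √((-0.6432·111.32)² + (1.2122·89.36)²) = √(5126.706638 + 11733.697280) = 129.8476 km
Caldrey: √((-0.3010·111.32)² + (1.0785·89.36)²) = √(1122.740494 + 9288.094365) = 102.0335 km
Threshold 95.5 km: Dunvale (44.2282 km), Kelbourne (88.5291 km) are within range.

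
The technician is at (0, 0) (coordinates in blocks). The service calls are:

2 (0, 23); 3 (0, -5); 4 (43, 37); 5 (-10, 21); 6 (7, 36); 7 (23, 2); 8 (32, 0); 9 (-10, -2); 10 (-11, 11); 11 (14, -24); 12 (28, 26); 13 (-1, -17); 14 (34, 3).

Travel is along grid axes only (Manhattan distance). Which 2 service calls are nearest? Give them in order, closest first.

Distances from (0, 0):
2: 23 blocks
3: 5 blocks
4: 80 blocks
5: 31 blocks
6: 43 blocks
7: 25 blocks
8: 32 blocks
9: 12 blocks
10: 22 blocks
11: 38 blocks
12: 54 blocks
13: 18 blocks
14: 37 blocks
Sorted: 3 (5 blocks) < 9 (12 blocks) < 13 (18 blocks) < 10 (22 blocks) < …

3, 9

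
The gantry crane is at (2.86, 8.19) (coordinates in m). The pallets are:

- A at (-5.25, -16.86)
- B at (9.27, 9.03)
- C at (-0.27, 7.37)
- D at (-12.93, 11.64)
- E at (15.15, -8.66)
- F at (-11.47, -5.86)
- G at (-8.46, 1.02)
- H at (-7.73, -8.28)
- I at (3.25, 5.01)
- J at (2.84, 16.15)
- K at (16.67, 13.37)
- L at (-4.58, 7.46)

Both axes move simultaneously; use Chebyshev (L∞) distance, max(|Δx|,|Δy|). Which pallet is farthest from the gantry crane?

A

Distances from (2.86, 8.19):
A: max(|-8.11|, |-25.05|) = 25.05 m
B: max(|6.41|, |0.84|) = 6.41 m
C: max(|-3.13|, |-0.82|) = 3.13 m
D: max(|-15.79|, |3.45|) = 15.79 m
E: max(|12.29|, |-16.85|) = 16.85 m
F: max(|-14.33|, |-14.05|) = 14.33 m
G: max(|-11.32|, |-7.17|) = 11.32 m
H: max(|-10.59|, |-16.47|) = 16.47 m
I: max(|0.39|, |-3.18|) = 3.18 m
J: max(|-0.02|, |7.96|) = 7.96 m
K: max(|13.81|, |5.18|) = 13.81 m
L: max(|-7.44|, |-0.73|) = 7.44 m
Maximum: A at 25.05 m.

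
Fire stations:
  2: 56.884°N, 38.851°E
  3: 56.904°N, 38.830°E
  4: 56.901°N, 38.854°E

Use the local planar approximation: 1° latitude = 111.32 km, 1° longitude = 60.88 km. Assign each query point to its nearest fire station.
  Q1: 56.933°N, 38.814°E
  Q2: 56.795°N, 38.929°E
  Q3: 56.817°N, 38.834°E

Q1 at 56.933°N, 38.814°E:
  2: √((-0.049·111.32)² + (0.037·60.88)²) = √(29.75353 + 5.07403) = 5.901 km
  3: √((-0.029·111.32)² + (0.016·60.88)²) = √(10.42179 + 0.94883) = 3.372 km
  4: √((-0.032·111.32)² + (0.040·60.88)²) = √(12.68955 + 5.93020) = 4.315 km
  → nearest: 3 (3.372 km)
Q2 at 56.795°N, 38.929°E:
  2: √((0.089·111.32)² + (-0.078·60.88)²) = √(98.15816 + 22.54958) = 10.987 km
  3: √((0.109·111.32)² + (-0.099·60.88)²) = √(147.23104 + 36.32618) = 13.548 km
  4: √((0.106·111.32)² + (-0.075·60.88)²) = √(139.23811 + 20.84836) = 12.653 km
  → nearest: 2 (10.987 km)
Q3 at 56.817°N, 38.834°E:
  2: √((0.067·111.32)² + (0.017·60.88)²) = √(55.62833 + 1.07114) = 7.530 km
  3: √((0.087·111.32)² + (-0.004·60.88)²) = √(93.79613 + 0.05930) = 9.688 km
  4: √((0.084·111.32)² + (0.020·60.88)²) = √(87.43896 + 1.48255) = 9.430 km
  → nearest: 2 (7.530 km)

Q1→3; Q2→2; Q3→2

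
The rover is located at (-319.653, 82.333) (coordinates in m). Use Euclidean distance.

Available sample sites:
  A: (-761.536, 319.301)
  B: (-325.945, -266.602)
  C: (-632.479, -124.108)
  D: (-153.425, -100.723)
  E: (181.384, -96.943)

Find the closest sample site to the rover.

D

Distances from (-319.653, 82.333):
A: 501.412 m
B: 348.992 m
C: 374.804 m
D: 247.268 m
E: 532.145 m
Minimum: D at 247.268 m.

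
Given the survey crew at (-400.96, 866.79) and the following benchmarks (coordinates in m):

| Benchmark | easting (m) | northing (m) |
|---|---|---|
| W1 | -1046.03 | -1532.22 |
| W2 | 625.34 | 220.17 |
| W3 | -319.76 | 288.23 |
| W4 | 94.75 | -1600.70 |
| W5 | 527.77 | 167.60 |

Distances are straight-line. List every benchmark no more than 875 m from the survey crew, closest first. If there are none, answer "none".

Distances from (-400.96, 866.79):
W1: 2484.22 m
W2: 1213.02 m
W3: 584.23 m
W4: 2516.79 m
W5: 1162.50 m
Threshold 875 m: W3 (584.23 m) is within range.

W3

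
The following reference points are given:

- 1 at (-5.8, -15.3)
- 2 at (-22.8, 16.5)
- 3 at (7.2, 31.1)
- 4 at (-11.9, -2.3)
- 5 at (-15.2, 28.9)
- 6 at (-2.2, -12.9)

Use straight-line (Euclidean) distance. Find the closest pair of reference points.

Pairwise distances:
1–6: 4.33
1–4: 14.36
4–6: 14.37
2–5: 14.54
2–4: 21.73
3–5: 22.51
4–5: 31.37
2–3: 33.36
2–6: 35.90
1–2: 36.06
3–4: 38.48
5–6: 43.77
3–6: 44.99
1–5: 45.19
1–3: 48.19
Closest pair: 1–6 at 4.33.

1 and 6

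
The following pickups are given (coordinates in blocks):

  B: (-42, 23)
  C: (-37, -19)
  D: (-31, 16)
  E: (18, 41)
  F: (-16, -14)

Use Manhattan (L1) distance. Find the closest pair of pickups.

Pairwise distances:
B–C: 47 blocks
B–D: 18 blocks
B–E: 78 blocks
B–F: 63 blocks
C–D: 41 blocks
C–E: 115 blocks
C–F: 26 blocks
D–E: 74 blocks
D–F: 45 blocks
E–F: 89 blocks
Closest pair: B–D at 18 blocks.

B and D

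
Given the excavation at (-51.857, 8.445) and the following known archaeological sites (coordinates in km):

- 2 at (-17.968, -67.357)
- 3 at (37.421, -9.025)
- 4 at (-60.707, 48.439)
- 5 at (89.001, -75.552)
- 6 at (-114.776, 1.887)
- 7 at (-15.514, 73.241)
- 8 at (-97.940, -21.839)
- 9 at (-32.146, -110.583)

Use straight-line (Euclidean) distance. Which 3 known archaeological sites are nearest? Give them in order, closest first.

Distances from (-51.857, 8.445):
2: √((33.889)² + (-75.802)²) = √(1148.46432 + 5745.94320) = 83.033 km
3: √((89.278)² + (-17.470)²) = √(7970.56128 + 305.20090) = 90.971 km
4: √((-8.850)² + (39.994)²) = √(78.32250 + 1599.52004) = 40.961 km
5: √((140.858)² + (-83.997)²) = √(19840.97616 + 7055.49601) = 164.001 km
6: √((-62.919)² + (-6.558)²) = √(3958.80056 + 43.00736) = 63.260 km
7: √((36.343)² + (64.796)²) = √(1320.81365 + 4198.52162) = 74.292 km
8: √((-46.083)² + (-30.284)²) = √(2123.64289 + 917.12066) = 55.143 km
9: √((19.711)² + (-119.028)²) = √(388.52352 + 14167.66478) = 120.649 km
Sorted: 4 (40.961 km) < 8 (55.143 km) < 6 (63.260 km) < 7 (74.292 km) < 2 (83.033 km) < …

4, 8, 6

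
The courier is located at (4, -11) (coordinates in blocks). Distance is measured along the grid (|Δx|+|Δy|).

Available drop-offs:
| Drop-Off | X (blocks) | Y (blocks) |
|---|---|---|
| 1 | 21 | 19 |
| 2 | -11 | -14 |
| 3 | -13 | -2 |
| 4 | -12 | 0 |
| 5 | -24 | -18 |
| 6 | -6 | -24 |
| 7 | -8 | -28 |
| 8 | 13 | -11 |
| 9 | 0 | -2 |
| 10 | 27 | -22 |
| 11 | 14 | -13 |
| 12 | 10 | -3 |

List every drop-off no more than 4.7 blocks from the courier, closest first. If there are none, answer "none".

none

Distances from (4, -11):
1: 47 blocks
2: 18 blocks
3: 26 blocks
4: 27 blocks
5: 35 blocks
6: 23 blocks
7: 29 blocks
8: 9 blocks
9: 13 blocks
10: 34 blocks
11: 12 blocks
12: 14 blocks
Threshold 4.7 blocks: none within range.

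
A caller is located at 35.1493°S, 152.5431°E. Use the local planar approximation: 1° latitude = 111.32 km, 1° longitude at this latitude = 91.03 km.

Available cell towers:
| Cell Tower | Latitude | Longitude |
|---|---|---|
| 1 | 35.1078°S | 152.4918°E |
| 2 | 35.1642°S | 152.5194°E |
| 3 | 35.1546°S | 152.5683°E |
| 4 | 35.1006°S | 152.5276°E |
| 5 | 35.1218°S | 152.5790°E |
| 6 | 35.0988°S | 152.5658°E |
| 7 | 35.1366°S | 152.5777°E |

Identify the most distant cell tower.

1

Distances from 35.1493°S, 152.5431°E:
1: √((0.0415·111.32)² + (-0.0513·91.03)²) = √(21.342367 + 21.807396) = 6.5688 km
2: √((-0.0149·111.32)² + (-0.0237·91.03)²) = √(2.751180 + 4.654422) = 2.7213 km
3: √((-0.0053·111.32)² + (0.0252·91.03)²) = √(0.348095 + 5.262234) = 2.3686 km
4: √((0.0487·111.32)² + (-0.0155·91.03)²) = √(29.390320 + 1.990822) = 5.6019 km
5: √((0.0275·111.32)² + (0.0359·91.03)²) = √(9.371558 + 10.679674) = 4.4779 km
6: √((0.0505·111.32)² + (0.0227·91.03)²) = √(31.603061 + 4.269930) = 5.9894 km
7: √((0.0127·111.32)² + (0.0346·91.03)²) = √(1.998729 + 9.920220) = 3.4524 km
Maximum: 1 at 6.5688 km.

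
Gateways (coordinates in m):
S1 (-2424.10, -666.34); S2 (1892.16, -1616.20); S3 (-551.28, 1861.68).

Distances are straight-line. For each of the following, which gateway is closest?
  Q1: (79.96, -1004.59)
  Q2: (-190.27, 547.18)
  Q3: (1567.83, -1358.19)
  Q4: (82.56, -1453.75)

Q1→S2; Q2→S3; Q3→S2; Q4→S2

Q1 at (79.96, -1004.59):
  S1: √((-2504.06)² + (338.25)²) = √(6270316.4836 + 114413.0625) = 2526.80 m
  S2: √((1812.20)² + (-611.61)²) = √(3284068.8400 + 374066.7921) = 1912.63 m
  S3: √((-631.24)² + (2866.27)²) = √(398463.9376 + 8215503.7129) = 2934.96 m
  → nearest: S2 (1912.63 m)
Q2 at (-190.27, 547.18):
  S1: √((-2233.83)² + (-1213.52)²) = √(4989996.4689 + 1472630.7904) = 2542.17 m
  S2: √((2082.43)² + (-2163.38)²) = √(4336514.7049 + 4680213.0244) = 3002.79 m
  S3: √((-361.01)² + (1314.50)²) = √(130328.2201 + 1727910.2500) = 1363.17 m
  → nearest: S3 (1363.17 m)
Q3 at (1567.83, -1358.19):
  S1: √((-3991.93)² + (691.85)²) = √(15935505.1249 + 478656.4225) = 4051.44 m
  S2: √((324.33)² + (-258.01)²) = √(105189.9489 + 66569.1601) = 414.44 m
  S3: √((-2119.11)² + (3219.87)²) = √(4490627.1921 + 10367562.8169) = 3854.63 m
  → nearest: S2 (414.44 m)
Q4 at (82.56, -1453.75):
  S1: √((-2506.66)² + (787.41)²) = √(6283344.3556 + 620014.5081) = 2627.42 m
  S2: √((1809.60)² + (-162.45)²) = √(3274652.1600 + 26390.0025) = 1816.88 m
  S3: √((-633.84)² + (3315.43)²) = √(401753.1456 + 10992076.0849) = 3375.47 m
  → nearest: S2 (1816.88 m)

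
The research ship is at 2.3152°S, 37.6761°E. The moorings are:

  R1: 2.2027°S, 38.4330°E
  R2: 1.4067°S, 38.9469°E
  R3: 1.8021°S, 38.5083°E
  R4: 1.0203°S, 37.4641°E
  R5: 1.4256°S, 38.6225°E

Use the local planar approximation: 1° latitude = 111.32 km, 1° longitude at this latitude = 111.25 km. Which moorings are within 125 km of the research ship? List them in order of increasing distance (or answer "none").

R1, R3

Distances from 2.3152°S, 37.6761°E:
R1: √((0.1125·111.32)² + (0.7569·111.25)²) = √(156.838052 + 7090.503076) = 85.1313 km
R2: √((0.9085·111.32)² + (1.2708·111.25)²) = √(10228.130455 + 19987.314752) = 173.8259 km
R3: √((0.5131·111.32)² + (0.8322·111.25)²) = √(3262.499281 + 8571.473015) = 108.7841 km
R4: √((1.2949·111.32)² + (-0.2120·111.25)²) = √(20778.723167 + 556.252225) = 146.0650 km
R5: √((0.8896·111.32)² + (0.9464·111.25)²) = √(9806.994772 + 11085.352369) = 144.5419 km
Threshold 125 km: R1 (85.1313 km), R3 (108.7841 km) are within range.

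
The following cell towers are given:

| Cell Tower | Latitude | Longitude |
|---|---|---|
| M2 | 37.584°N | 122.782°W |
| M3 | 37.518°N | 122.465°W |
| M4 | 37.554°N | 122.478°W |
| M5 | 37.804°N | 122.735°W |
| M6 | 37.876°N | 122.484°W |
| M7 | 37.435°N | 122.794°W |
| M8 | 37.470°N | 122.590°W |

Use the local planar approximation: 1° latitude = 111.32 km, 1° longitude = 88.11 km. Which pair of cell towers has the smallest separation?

Pairwise distances:
M2–M3: √((-0.066·111.32)² + (0.317·88.11)²) = √(53.98017 + 780.13350) = 28.881 km
M2–M4: √((-0.030·111.32)² + (0.304·88.11)²) = √(11.15293 + 717.45980) = 26.993 km
M2–M5: √((0.220·111.32)² + (0.047·88.11)²) = √(599.77969 + 17.14929) = 24.838 km
M2–M6: √((0.292·111.32)² + (0.298·88.11)²) = √(1056.60363 + 689.41850) = 41.785 km
M2–M7: √((-0.149·111.32)² + (-0.012·88.11)²) = √(275.11795 + 1.11793) = 16.620 km
M2–M8: √((-0.114·111.32)² + (0.192·88.11)²) = √(161.04828 + 286.18895) = 21.148 km
M3–M4: √((0.036·111.32)² + (-0.013·88.11)²) = √(16.06022 + 1.31201) = 4.168 km
M3–M5: √((0.286·111.32)² + (-0.270·88.11)²) = √(1013.62768 + 565.94983) = 39.744 km
M3–M6: √((0.358·111.32)² + (-0.019·88.11)²) = √(1588.22654 + 2.80258) = 39.888 km
M3–M7: √((-0.083·111.32)² + (-0.329·88.11)²) = √(85.36947 + 840.31516) = 30.425 km
M3–M8: √((-0.048·111.32)² + (-0.125·88.11)²) = √(28.55150 + 121.30269) = 12.241 km
M4–M5: √((0.250·111.32)² + (-0.257·88.11)²) = √(774.50890 + 512.76296) = 35.879 km
M4–M6: √((0.322·111.32)² + (-0.006·88.11)²) = √(1284.86689 + 0.27948) = 35.849 km
M4–M7: √((-0.119·111.32)² + (-0.316·88.11)²) = √(175.48513 + 775.21928) = 30.833 km
M4–M8: √((-0.084·111.32)² + (-0.112·88.11)²) = √(87.43896 + 97.38374) = 13.595 km
M5–M6: √((0.072·111.32)² + (0.251·88.11)²) = √(64.24087 + 489.10021) = 23.523 km
M5–M7: √((-0.369·111.32)² + (-0.059·88.11)²) = √(1687.32650 + 27.02430) = 41.405 km
M5–M8: √((-0.334·111.32)² + (0.145·88.11)²) = √(1382.41784 + 163.22490) = 39.315 km
M6–M7: √((-0.441·111.32)² + (-0.310·88.11)²) = √(2410.03625 + 746.06006) = 56.179 km
M6–M8: √((-0.406·111.32)² + (-0.106·88.11)²) = √(2042.67118 + 87.22925) = 46.151 km
M7–M8: √((0.035·111.32)² + (0.204·88.11)²) = √(15.18037 + 323.08049) = 18.392 km
Closest pair: M3–M4 at 4.168 km.

M3 and M4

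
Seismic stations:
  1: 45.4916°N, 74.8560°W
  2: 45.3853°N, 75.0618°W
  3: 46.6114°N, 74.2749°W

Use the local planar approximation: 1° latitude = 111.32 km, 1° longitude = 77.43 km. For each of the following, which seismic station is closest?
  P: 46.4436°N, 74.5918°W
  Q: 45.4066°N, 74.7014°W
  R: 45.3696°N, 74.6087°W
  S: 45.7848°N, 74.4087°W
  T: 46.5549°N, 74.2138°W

P at 46.4436°N, 74.5918°W:
  1: √((-0.9520·111.32)² + (-0.2642·77.43)²) = √(11231.048226 + 418.489094) = 107.9330 km
  2: √((-1.0583·111.32)² + (-0.4700·77.43)²) = √(13879.185733 + 1324.384942) = 123.3028 km
  3: √((0.1678·111.32)² + (0.3169·77.43)²) = √(348.923571 + 602.092194) = 30.8385 km
  → nearest: 3 (30.8385 km)
Q at 45.4066°N, 74.7014°W:
  1: √((0.0850·111.32)² + (-0.1546·77.43)²) = √(89.533229 + 143.297132) = 15.2588 km
  2: √((-0.0213·111.32)² + (-0.3604·77.43)²) = √(5.622191 + 778.732111) = 28.0063 km
  3: √((1.2048·111.32)² + (0.4265·77.43)²) = √(17987.728051 + 1090.577641) = 138.1242 km
  → nearest: 1 (15.2588 km)
R at 45.3696°N, 74.6087°W:
  1: √((0.1220·111.32)² + (-0.2473·77.43)²) = √(184.444647 + 366.662716) = 23.4757 km
  2: √((0.0157·111.32)² + (-0.4531·77.43)²) = √(3.054539 + 1230.854288) = 35.1270 km
  3: √((1.2418·111.32)² + (0.3338·77.43)²) = √(19109.516828 + 668.022643) = 140.6326 km
  → nearest: 1 (23.4757 km)
S at 45.7848°N, 74.4087°W:
  1: √((-0.2932·111.32)² + (-0.4473·77.43)²) = √(1065.305888 + 1199.544365) = 47.5904 km
  2: √((-0.3995·111.32)² + (-0.6531·77.43)²) = √(1977.789025 + 2557.277668) = 67.3429 km
  3: √((0.8266·111.32)² + (0.1338·77.43)²) = √(8467.148901 + 107.332376) = 92.5985 km
  → nearest: 1 (47.5904 km)
T at 46.5549°N, 74.2138°W:
  1: √((-1.0633·111.32)² + (-0.6422·77.43)²) = √(14010.641579 + 2472.629925) = 128.3872 km
  2: √((-1.1696·111.32)² + (-0.8480·77.43)²) = √(16952.006669 + 4311.319645) = 145.8195 km
  3: √((0.0565·111.32)² + (-0.0611·77.43)²) = √(39.558817 + 22.382106) = 7.8703 km
  → nearest: 3 (7.8703 km)

P→3; Q→1; R→1; S→1; T→3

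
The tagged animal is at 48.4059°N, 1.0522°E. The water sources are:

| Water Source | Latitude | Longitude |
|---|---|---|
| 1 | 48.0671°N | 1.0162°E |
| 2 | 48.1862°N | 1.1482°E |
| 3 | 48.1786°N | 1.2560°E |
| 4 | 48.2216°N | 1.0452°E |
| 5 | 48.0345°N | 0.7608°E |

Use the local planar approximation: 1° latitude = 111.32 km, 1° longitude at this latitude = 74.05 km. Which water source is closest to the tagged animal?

4

Distances from 48.4059°N, 1.0522°E:
1: 37.8093 km
2: 25.4692 km
3: 29.4617 km
4: 20.5228 km
5: 46.6365 km
Minimum: 4 at 20.5228 km.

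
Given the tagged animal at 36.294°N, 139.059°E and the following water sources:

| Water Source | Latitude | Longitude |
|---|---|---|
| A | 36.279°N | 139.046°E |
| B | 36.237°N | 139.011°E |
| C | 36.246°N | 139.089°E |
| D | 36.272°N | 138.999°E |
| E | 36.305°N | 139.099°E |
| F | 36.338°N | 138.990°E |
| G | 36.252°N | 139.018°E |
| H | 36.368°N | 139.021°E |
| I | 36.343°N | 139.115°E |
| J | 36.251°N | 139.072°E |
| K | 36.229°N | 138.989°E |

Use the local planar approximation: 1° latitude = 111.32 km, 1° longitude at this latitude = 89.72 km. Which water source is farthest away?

Distances from 36.294°N, 139.059°E:
A: √((-0.015·111.32)² + (-0.013·89.72)²) = √(2.78823 + 1.36040) = 2.037 km
B: √((-0.057·111.32)² + (-0.048·89.72)²) = √(40.26207 + 18.54646) = 7.669 km
C: √((-0.048·111.32)² + (0.030·89.72)²) = √(28.55150 + 7.24471) = 5.983 km
D: √((-0.022·111.32)² + (-0.060·89.72)²) = √(5.99780 + 28.97884) = 5.914 km
E: √((0.011·111.32)² + (0.040·89.72)²) = √(1.49945 + 12.87949) = 3.792 km
F: √((0.044·111.32)² + (-0.069·89.72)²) = √(23.99119 + 38.32452) = 7.894 km
G: √((-0.042·111.32)² + (-0.041·89.72)²) = √(21.85974 + 13.53151) = 5.949 km
H: √((0.074·111.32)² + (-0.038·89.72)²) = √(67.85937 + 11.62374) = 8.915 km
I: √((0.049·111.32)² + (0.056·89.72)²) = √(29.75353 + 25.24379) = 7.416 km
J: √((-0.043·111.32)² + (0.013·89.72)²) = √(22.91307 + 1.36040) = 4.927 km
K: √((-0.065·111.32)² + (-0.070·89.72)²) = √(52.35680 + 39.44342) = 9.581 km
Maximum: K at 9.581 km.

K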